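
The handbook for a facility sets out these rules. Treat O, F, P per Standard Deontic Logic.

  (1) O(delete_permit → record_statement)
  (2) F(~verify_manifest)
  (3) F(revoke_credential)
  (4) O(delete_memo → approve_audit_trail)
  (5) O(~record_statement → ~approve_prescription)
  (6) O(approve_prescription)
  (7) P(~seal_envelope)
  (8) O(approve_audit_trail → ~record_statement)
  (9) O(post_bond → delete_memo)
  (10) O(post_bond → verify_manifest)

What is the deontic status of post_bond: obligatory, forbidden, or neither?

Premise 6 states O(approve_prescription) outright.
Premise 5, O(~record_statement → ~approve_prescription), contraposes to O(approve_prescription → record_statement); with O(approve_prescription) we get O(record_statement).
Premise 8, O(approve_audit_trail → ~record_statement), contraposes to O(record_statement → ~approve_audit_trail); with O(record_statement) we get O(~approve_audit_trail).
Premise 4, O(delete_memo → approve_audit_trail), contraposes to O(~approve_audit_trail → ~delete_memo); with O(~approve_audit_trail) we get O(~delete_memo).
Premise 9, O(post_bond → delete_memo), contraposes to O(~delete_memo → ~post_bond); with O(~delete_memo) we get O(~post_bond).
Premises 1, 2, 3, 7, 10 do not contribute to this derivation.
Thus O(~post_bond), which is F(post_bond): post_bond is forbidden.

Forbidden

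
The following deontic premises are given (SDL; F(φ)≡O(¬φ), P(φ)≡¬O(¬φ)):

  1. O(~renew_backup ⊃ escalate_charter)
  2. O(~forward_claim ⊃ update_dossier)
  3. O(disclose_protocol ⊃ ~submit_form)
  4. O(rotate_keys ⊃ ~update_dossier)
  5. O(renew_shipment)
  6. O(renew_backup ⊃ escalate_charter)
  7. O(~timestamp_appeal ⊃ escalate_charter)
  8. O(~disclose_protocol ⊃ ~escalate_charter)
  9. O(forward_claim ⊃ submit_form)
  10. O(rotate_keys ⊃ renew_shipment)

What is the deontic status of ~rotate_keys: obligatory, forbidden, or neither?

Obligatory

Premises 6 and 1 cover both cases: O(renew_backup ⊃ escalate_charter) and O(~renew_backup ⊃ escalate_charter). Since renew_backup ∨ ~renew_backup is a tautology, O(escalate_charter) follows.
Premise 8, O(~disclose_protocol ⊃ ~escalate_charter), contraposes to O(escalate_charter ⊃ disclose_protocol); with O(escalate_charter) we get O(disclose_protocol).
With premise 3, O(disclose_protocol ⊃ ~submit_form), the K-axiom yields O(~submit_form).
Premise 9 is O(forward_claim ⊃ submit_form); contrapositively O(~submit_form ⊃ ~forward_claim). Since O(~submit_form) holds, K gives O(~forward_claim).
From O(~forward_claim) and premise 2, O(~forward_claim ⊃ update_dossier), we obtain O(update_dossier).
Premise 4 is O(rotate_keys ⊃ ~update_dossier); contrapositively O(update_dossier ⊃ ~rotate_keys). Since O(update_dossier) holds, K gives O(~rotate_keys).
Premises 5, 7, 10 do not contribute to this derivation.
Hence ~rotate_keys is obligatory.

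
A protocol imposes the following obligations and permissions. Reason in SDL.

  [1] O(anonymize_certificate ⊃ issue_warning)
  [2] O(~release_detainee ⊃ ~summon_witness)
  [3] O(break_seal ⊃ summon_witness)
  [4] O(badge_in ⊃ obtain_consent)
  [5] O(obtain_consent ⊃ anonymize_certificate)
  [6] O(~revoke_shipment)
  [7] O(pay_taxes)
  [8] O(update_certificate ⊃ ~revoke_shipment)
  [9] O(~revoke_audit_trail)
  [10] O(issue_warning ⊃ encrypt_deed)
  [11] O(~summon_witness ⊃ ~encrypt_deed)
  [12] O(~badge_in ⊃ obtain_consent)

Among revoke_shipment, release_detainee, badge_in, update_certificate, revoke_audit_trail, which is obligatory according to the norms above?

release_detainee

Premises 4 and 12 cover both cases: O(badge_in ⊃ obtain_consent) and O(~badge_in ⊃ obtain_consent). Since badge_in ∨ ~badge_in is a tautology, O(obtain_consent) follows.
Premise 5 is O(obtain_consent ⊃ anonymize_certificate); since O(obtain_consent), deontic closure gives O(anonymize_certificate).
From O(anonymize_certificate) and premise 1, O(anonymize_certificate ⊃ issue_warning), we obtain O(issue_warning).
From O(issue_warning) and premise 10, O(issue_warning ⊃ encrypt_deed), we obtain O(encrypt_deed).
The contrapositive of premise 11 (O(~summon_witness ⊃ ~encrypt_deed)) is O(encrypt_deed ⊃ summon_witness), and O(encrypt_deed) is already established, so O(summon_witness).
The contrapositive of premise 2 (O(~release_detainee ⊃ ~summon_witness)) is O(summon_witness ⊃ release_detainee), and O(summon_witness) is already established, so O(release_detainee).
So O(release_detainee) holds — release_detainee is obligatory. None of the other listed options is made obligatory by any chain of premises.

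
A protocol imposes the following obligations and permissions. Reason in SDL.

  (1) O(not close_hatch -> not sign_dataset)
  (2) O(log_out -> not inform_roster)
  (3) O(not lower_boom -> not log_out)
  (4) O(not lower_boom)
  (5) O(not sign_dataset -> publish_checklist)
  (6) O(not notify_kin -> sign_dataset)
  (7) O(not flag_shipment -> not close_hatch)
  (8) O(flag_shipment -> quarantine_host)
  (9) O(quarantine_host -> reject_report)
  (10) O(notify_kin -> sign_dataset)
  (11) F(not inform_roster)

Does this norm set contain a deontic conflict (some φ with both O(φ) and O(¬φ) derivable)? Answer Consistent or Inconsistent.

Premise 2 is O(log_out -> not inform_roster), but O(log_out) is not derivable from the premises, so it does not yield O(not inform_roster).
So O(not inform_roster) is not derivable, and the apparent clash with O(inform_roster) does not arise.
A world satisfying every obligation exists (e.g. close_hatch=true, flag_shipment=true, inform_roster=true, log_out=false, lower_boom=false, notify_kin=false, publish_checklist=false, quarantine_host=true, reject_report=true, sign_dataset=true); no atom is both obligatory and forbidden, so the set is consistent.

Consistent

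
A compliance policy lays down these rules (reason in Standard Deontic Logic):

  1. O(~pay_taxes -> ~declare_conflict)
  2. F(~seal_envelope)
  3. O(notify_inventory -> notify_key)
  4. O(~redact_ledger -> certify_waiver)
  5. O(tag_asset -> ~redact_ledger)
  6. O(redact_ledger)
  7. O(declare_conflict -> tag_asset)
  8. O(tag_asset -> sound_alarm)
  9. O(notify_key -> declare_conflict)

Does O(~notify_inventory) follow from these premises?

Yes

Premise 6 states O(redact_ledger) outright.
The contrapositive of premise 5 (O(tag_asset -> ~redact_ledger)) is O(redact_ledger -> ~tag_asset), and O(redact_ledger) is already established, so O(~tag_asset).
Premise 7 is O(declare_conflict -> tag_asset); contrapositively O(~tag_asset -> ~declare_conflict). Since O(~tag_asset) holds, K gives O(~declare_conflict).
Premise 9 is O(notify_key -> declare_conflict); contrapositively O(~declare_conflict -> ~notify_key). Since O(~declare_conflict) holds, K gives O(~notify_key).
Premise 3 is O(notify_inventory -> notify_key); contrapositively O(~notify_key -> ~notify_inventory). Since O(~notify_key) holds, K gives O(~notify_inventory).
Premises 1, 2, 4, 8 do not contribute to this derivation.
So O(~notify_inventory) follows.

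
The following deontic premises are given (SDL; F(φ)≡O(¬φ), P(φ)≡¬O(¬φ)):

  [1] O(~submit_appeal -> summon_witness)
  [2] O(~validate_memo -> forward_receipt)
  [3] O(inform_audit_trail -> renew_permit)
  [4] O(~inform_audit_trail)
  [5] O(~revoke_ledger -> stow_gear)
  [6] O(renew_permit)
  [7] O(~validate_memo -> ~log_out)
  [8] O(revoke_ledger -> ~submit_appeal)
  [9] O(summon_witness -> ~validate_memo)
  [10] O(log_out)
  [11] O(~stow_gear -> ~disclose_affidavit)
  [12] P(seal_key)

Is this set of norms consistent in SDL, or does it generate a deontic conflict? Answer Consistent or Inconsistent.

Premise 3 is O(inform_audit_trail -> renew_permit); even if O(renew_permit) held, inferring O(inform_audit_trail) would be affirming the consequent — invalid.
So O(inform_audit_trail) is not derivable, and the apparent clash with O(~inform_audit_trail) does not arise.
A world satisfying every obligation exists (e.g. disclose_affidavit=false, forward_receipt=false, inform_audit_trail=false, log_out=true, renew_permit=true, revoke_ledger=false, seal_key=false, stow_gear=true, submit_appeal=true, summon_witness=false, validate_memo=true); no atom is both obligatory and forbidden, so the set is consistent.

Consistent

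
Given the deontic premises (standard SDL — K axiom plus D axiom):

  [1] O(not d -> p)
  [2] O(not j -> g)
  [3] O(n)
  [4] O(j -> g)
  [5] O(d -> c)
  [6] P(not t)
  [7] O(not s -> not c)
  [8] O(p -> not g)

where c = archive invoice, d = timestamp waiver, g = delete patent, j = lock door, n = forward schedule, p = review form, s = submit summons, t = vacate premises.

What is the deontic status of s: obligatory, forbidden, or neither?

Obligatory

Premises 2 and 4 are O(not j -> g) and O(j -> g); every ideal world satisfies not j or j, so in either case g holds — hence O(g).
The contrapositive of premise 8 (O(p -> not g)) is O(g -> not p), and O(g) is already established, so O(not p).
The contrapositive of premise 1 (O(not d -> p)) is O(not p -> d), and O(not p) is already established, so O(d).
With premise 5, O(d -> c), the K-axiom yields O(c).
The contrapositive of premise 7 (O(not s -> not c)) is O(c -> s), and O(c) is already established, so O(s).
Premises 3, 6 do not contribute to this derivation.
Hence s is obligatory.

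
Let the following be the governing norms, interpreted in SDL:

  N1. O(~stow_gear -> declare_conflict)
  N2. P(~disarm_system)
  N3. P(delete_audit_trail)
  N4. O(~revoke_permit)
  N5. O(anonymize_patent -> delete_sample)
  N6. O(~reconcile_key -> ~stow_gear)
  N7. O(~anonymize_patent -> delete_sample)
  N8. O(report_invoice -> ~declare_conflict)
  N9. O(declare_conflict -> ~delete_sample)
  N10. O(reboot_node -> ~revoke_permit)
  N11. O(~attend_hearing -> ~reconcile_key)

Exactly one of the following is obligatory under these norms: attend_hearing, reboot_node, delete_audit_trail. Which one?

attend_hearing

Premises 7 and 5 cover both cases: O(~anonymize_patent -> delete_sample) and O(anonymize_patent -> delete_sample). Since ~anonymize_patent ∨ anonymize_patent is a tautology, O(delete_sample) follows.
Premise 9, O(declare_conflict -> ~delete_sample), contraposes to O(delete_sample -> ~declare_conflict); with O(delete_sample) we get O(~declare_conflict).
The contrapositive of premise 1 (O(~stow_gear -> declare_conflict)) is O(~declare_conflict -> stow_gear), and O(~declare_conflict) is already established, so O(stow_gear).
The contrapositive of premise 6 (O(~reconcile_key -> ~stow_gear)) is O(stow_gear -> reconcile_key), and O(stow_gear) is already established, so O(reconcile_key).
Premise 11, O(~attend_hearing -> ~reconcile_key), contraposes to O(reconcile_key -> attend_hearing); with O(reconcile_key) we get O(attend_hearing).
So O(attend_hearing) holds — attend_hearing is obligatory. None of the other listed options is made obligatory by any chain of premises.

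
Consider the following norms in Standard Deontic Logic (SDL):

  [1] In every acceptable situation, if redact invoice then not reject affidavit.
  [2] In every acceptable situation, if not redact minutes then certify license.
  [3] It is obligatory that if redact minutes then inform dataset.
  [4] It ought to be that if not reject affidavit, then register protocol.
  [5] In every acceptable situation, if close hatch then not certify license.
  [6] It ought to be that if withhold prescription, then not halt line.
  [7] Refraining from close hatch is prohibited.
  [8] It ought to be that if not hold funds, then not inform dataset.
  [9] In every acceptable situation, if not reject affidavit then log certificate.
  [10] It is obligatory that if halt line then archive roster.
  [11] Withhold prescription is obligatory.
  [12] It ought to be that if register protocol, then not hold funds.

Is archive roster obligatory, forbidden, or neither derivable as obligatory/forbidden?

Neither

Premise 10 is O(halt_line → archive_roster), but O(halt_line) is not derivable from the premises, so it does not yield O(archive_roster).
No premise or chain of K-axiom applications forces O(archive_roster), and none forces O(¬archive_roster). So archive_roster is neither obligatory nor forbidden under these norms.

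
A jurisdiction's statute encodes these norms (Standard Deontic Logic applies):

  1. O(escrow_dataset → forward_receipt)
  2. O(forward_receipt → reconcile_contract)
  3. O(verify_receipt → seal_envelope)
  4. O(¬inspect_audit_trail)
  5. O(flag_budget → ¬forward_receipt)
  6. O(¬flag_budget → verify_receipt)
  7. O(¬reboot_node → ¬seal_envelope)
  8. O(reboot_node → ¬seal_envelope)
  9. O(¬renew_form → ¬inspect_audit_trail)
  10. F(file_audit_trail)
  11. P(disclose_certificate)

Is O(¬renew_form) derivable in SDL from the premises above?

Premise 9 is O(¬renew_form → ¬inspect_audit_trail); even if O(¬inspect_audit_trail) held, inferring O(¬renew_form) would be affirming the consequent — invalid.
No other premise forces O(¬renew_form). An ideal world satisfying every premise can still have ¬renew_form false, so O(¬renew_form) is not derivable.

No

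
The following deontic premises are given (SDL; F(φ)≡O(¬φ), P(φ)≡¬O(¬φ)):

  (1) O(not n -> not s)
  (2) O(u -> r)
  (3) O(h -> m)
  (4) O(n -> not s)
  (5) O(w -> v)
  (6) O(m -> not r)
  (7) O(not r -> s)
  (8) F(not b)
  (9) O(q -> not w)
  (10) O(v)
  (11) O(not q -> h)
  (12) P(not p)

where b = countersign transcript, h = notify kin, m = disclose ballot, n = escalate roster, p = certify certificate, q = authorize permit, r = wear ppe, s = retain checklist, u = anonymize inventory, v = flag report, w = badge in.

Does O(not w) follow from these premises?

Premises 4 and 1 are O(n -> not s) and O(not n -> not s); every ideal world satisfies n or not n, so in either case not s holds — hence O(not s).
Premise 7, O(not r -> s), contraposes to O(not s -> r); with O(not s) we get O(r).
Premise 6 is O(m -> not r); contrapositively O(r -> not m). Since O(r) holds, K gives O(not m).
The contrapositive of premise 3 (O(h -> m)) is O(not m -> not h), and O(not m) is already established, so O(not h).
Premise 11 is O(not q -> h); contrapositively O(not h -> q). Since O(not h) holds, K gives O(q).
With premise 9, O(q -> not w), the K-axiom yields O(not w).
Premises 2, 5, 8, 10, 12 do not contribute to this derivation.
So O(not w) follows.

Yes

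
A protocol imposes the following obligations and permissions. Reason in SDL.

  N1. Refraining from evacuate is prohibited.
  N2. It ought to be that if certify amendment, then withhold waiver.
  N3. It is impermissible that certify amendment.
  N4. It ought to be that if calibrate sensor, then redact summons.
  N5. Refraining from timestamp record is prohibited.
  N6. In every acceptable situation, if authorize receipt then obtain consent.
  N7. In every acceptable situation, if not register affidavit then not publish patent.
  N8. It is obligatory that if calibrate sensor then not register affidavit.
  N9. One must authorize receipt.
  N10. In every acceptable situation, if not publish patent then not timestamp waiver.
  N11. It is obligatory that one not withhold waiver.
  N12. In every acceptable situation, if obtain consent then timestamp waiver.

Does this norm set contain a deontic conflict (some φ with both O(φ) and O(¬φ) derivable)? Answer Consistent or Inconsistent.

Premise 2 is O(certify_amendment → withhold_waiver), but O(certify_amendment) is not derivable from the premises, so it does not yield O(withhold_waiver).
So O(withhold_waiver) is not derivable, and the apparent clash with O(¬withhold_waiver) does not arise.
A world satisfying every obligation exists (e.g. authorize_receipt=true, calibrate_sensor=false, certify_amendment=false, evacuate=true, obtain_consent=true, publish_patent=true, redact_summons=false, register_affidavit=true, timestamp_record=true, timestamp_waiver=true, withhold_waiver=false); no atom is both obligatory and forbidden, so the set is consistent.

Consistent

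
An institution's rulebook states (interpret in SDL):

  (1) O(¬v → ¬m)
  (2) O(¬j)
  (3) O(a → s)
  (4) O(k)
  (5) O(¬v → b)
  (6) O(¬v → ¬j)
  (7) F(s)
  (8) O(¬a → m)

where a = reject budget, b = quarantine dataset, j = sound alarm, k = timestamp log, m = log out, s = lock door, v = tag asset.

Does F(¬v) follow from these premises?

Premise 7 is F(s), i.e. O(¬s).
Premise 3 is O(a → s); contrapositively O(¬s → ¬a). Since O(¬s) holds, K gives O(¬a).
From O(¬a) and premise 8, O(¬a → m), we obtain O(m).
The contrapositive of premise 1 (O(¬v → ¬m)) is O(m → v), and O(m) is already established, so O(v).
Premises 2, 4, 5, 6 do not contribute to this derivation.
So O(v) holds, i.e. F(¬v). The claim follows.

Yes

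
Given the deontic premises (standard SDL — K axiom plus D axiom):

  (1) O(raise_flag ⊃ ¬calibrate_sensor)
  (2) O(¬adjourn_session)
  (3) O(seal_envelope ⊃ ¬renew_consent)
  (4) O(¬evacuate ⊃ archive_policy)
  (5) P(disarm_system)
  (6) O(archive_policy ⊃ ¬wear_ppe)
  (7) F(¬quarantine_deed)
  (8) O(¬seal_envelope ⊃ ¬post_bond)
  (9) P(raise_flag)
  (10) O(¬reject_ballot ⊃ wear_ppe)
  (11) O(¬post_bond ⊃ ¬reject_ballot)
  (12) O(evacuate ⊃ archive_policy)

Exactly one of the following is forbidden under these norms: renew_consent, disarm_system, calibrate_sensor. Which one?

Premises 4 and 12 are O(¬evacuate ⊃ archive_policy) and O(evacuate ⊃ archive_policy); every ideal world satisfies ¬evacuate or evacuate, so in either case archive_policy holds — hence O(archive_policy).
From O(archive_policy) and premise 6, O(archive_policy ⊃ ¬wear_ppe), we obtain O(¬wear_ppe).
The contrapositive of premise 10 (O(¬reject_ballot ⊃ wear_ppe)) is O(¬wear_ppe ⊃ reject_ballot), and O(¬wear_ppe) is already established, so O(reject_ballot).
The contrapositive of premise 11 (O(¬post_bond ⊃ ¬reject_ballot)) is O(reject_ballot ⊃ post_bond), and O(reject_ballot) is already established, so O(post_bond).
Premise 8 is O(¬seal_envelope ⊃ ¬post_bond); contrapositively O(post_bond ⊃ seal_envelope). Since O(post_bond) holds, K gives O(seal_envelope).
Premise 3 is O(seal_envelope ⊃ ¬renew_consent); since O(seal_envelope), deontic closure gives O(¬renew_consent).
So O(¬renew_consent) holds, i.e. renew_consent is forbidden. None of the other listed options is forbidden under the premises.

renew_consent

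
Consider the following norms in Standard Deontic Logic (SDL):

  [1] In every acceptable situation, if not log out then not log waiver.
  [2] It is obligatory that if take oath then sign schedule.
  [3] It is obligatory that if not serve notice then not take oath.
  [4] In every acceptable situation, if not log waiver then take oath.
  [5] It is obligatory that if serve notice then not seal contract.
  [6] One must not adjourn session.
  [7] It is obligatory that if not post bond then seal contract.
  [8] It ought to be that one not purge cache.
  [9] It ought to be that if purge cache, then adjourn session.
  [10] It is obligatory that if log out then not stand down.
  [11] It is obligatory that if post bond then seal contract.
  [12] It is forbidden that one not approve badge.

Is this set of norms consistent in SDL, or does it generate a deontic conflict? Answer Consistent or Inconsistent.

Consistent

Premise 9 is O(purge_cache → adjourn_session), but O(purge_cache) is not derivable from the premises, so it does not yield O(adjourn_session).
So O(adjourn_session) is not derivable, and the apparent clash with O(¬adjourn_session) does not arise.
A world satisfying every obligation exists (e.g. adjourn_session=false, approve_badge=true, log_out=true, log_waiver=true, post_bond=false, purge_cache=false, seal_contract=true, serve_notice=false, sign_schedule=false, stand_down=false, take_oath=false); no atom is both obligatory and forbidden, so the set is consistent.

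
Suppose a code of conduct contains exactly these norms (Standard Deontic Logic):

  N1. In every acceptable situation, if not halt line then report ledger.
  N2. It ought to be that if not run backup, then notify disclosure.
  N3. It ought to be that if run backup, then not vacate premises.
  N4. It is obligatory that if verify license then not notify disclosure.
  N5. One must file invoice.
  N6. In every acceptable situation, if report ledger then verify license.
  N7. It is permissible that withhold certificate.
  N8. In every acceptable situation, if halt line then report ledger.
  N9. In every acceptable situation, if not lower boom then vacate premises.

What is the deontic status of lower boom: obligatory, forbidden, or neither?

Premises 1 and 8 cover both cases: O(¬halt_line → report_ledger) and O(halt_line → report_ledger). Since ¬halt_line ∨ halt_line is a tautology, O(report_ledger) follows.
From O(report_ledger) and premise 6, O(report_ledger → verify_license), we obtain O(verify_license).
With premise 4, O(verify_license → ¬notify_disclosure), the K-axiom yields O(¬notify_disclosure).
Premise 2, O(¬run_backup → notify_disclosure), contraposes to O(¬notify_disclosure → run_backup); with O(¬notify_disclosure) we get O(run_backup).
Premise 3 is O(run_backup → ¬vacate_premises); since O(run_backup), deontic closure gives O(¬vacate_premises).
Premise 9 is O(¬lower_boom → vacate_premises); contrapositively O(¬vacate_premises → lower_boom). Since O(¬vacate_premises) holds, K gives O(lower_boom).
Premises 5, 7 do not contribute to this derivation.
Hence lower_boom is obligatory.

Obligatory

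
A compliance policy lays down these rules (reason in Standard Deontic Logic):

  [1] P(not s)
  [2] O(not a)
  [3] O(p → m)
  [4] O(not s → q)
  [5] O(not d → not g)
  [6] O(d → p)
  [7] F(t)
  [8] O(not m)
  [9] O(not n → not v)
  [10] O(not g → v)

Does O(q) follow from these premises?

No

Premise 4 is O(not s → q), but O(not s) is not derivable from the premises (the permission P(not s) asserts only not O(s), not O(not s)), so it does not yield O(q).
No other premise forces O(q). An ideal world satisfying every premise can still have q false, so O(q) is not derivable.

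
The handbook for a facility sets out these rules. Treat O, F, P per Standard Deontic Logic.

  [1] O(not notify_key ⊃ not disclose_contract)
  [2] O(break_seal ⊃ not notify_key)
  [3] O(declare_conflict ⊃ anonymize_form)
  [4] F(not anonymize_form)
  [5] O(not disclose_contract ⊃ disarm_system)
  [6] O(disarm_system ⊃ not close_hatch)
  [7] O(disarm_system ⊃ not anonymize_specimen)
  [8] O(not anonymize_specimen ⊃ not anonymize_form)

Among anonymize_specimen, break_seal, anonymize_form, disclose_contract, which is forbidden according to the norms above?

break_seal

Premise 4, F(not anonymize_form), is equivalent to O(anonymize_form).
Premise 8 is O(not anonymize_specimen ⊃ not anonymize_form); contrapositively O(anonymize_form ⊃ anonymize_specimen). Since O(anonymize_form) holds, K gives O(anonymize_specimen).
Premise 7, O(disarm_system ⊃ not anonymize_specimen), contraposes to O(anonymize_specimen ⊃ not disarm_system); with O(anonymize_specimen) we get O(not disarm_system).
Premise 5, O(not disclose_contract ⊃ disarm_system), contraposes to O(not disarm_system ⊃ disclose_contract); with O(not disarm_system) we get O(disclose_contract).
Premise 1 is O(not notify_key ⊃ not disclose_contract); contrapositively O(disclose_contract ⊃ notify_key). Since O(disclose_contract) holds, K gives O(notify_key).
Premise 2, O(break_seal ⊃ not notify_key), contraposes to O(notify_key ⊃ not break_seal); with O(notify_key) we get O(not break_seal).
So O(not break_seal) holds, i.e. break_seal is forbidden. None of the other listed options is forbidden under the premises.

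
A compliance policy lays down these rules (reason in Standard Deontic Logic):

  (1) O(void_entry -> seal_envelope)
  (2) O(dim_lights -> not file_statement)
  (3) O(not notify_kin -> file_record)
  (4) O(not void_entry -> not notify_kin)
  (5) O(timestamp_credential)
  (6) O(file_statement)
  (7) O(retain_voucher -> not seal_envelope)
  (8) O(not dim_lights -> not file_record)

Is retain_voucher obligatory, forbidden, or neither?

Forbidden

From premise 6 we have O(file_statement).
Premise 2 is O(dim_lights -> not file_statement); contrapositively O(file_statement -> not dim_lights). Since O(file_statement) holds, K gives O(not dim_lights).
Premise 8 is O(not dim_lights -> not file_record); since O(not dim_lights), deontic closure gives O(not file_record).
The contrapositive of premise 3 (O(not notify_kin -> file_record)) is O(not file_record -> notify_kin), and O(not file_record) is already established, so O(notify_kin).
Premise 4 is O(not void_entry -> not notify_kin); contrapositively O(notify_kin -> void_entry). Since O(notify_kin) holds, K gives O(void_entry).
With premise 1, O(void_entry -> seal_envelope), the K-axiom yields O(seal_envelope).
The contrapositive of premise 7 (O(retain_voucher -> not seal_envelope)) is O(seal_envelope -> not retain_voucher), and O(seal_envelope) is already established, so O(not retain_voucher).
Premise 5 does not contribute to this derivation.
Thus O(not retain_voucher), which is F(retain_voucher): retain_voucher is forbidden.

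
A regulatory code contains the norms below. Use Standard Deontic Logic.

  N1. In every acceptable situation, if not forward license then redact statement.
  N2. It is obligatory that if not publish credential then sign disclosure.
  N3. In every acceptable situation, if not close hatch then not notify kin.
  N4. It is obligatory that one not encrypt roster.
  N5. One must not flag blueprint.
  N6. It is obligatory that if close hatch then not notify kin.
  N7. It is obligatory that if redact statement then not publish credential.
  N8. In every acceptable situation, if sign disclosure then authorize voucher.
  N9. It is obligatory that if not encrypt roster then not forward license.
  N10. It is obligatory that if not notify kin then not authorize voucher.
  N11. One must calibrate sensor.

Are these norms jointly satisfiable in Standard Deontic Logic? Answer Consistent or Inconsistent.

Premises 6 and 3 cover both cases: O(close_hatch → ¬notify_kin) and O(¬close_hatch → ¬notify_kin). Since close_hatch ∨ ¬close_hatch is a tautology, O(¬notify_kin) follows.
Premise 10 is O(¬notify_kin → ¬authorize_voucher); since O(¬notify_kin), deontic closure gives O(¬authorize_voucher).
Premise 8, O(sign_disclosure → authorize_voucher), contraposes to O(¬authorize_voucher → ¬sign_disclosure); with O(¬authorize_voucher) we get O(¬sign_disclosure).
Premise 2, O(¬publish_credential → sign_disclosure), contraposes to O(¬sign_disclosure → publish_credential); with O(¬sign_disclosure) we get O(publish_credential).
Premise 7, O(redact_statement → ¬publish_credential), contraposes to O(publish_credential → ¬redact_statement); with O(publish_credential) we get O(¬redact_statement).
Premise 1 is O(¬forward_license → redact_statement); contrapositively O(¬redact_statement → forward_license). Since O(¬redact_statement) holds, K gives O(forward_license).
The contrapositive of premise 9 (O(¬encrypt_roster → ¬forward_license)) is O(forward_license → encrypt_roster), and O(forward_license) is already established, so O(encrypt_roster).
But premise 4 directly asserts O(¬encrypt_roster).
We now have both O(encrypt_roster) and O(¬encrypt_roster) — encrypt_roster is simultaneously obligatory and forbidden, violating the D-axiom.

Inconsistent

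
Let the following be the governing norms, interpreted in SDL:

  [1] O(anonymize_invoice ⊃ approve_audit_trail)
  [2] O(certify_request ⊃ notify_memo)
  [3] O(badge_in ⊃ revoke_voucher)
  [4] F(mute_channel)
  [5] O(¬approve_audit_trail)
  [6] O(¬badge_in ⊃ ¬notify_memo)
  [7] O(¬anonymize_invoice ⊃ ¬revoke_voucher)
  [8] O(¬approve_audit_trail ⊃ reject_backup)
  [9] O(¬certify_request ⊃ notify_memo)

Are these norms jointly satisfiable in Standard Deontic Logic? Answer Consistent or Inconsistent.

Premises 2 and 9 cover both cases: O(certify_request ⊃ notify_memo) and O(¬certify_request ⊃ notify_memo). Since certify_request ∨ ¬certify_request is a tautology, O(notify_memo) follows.
Premise 6 is O(¬badge_in ⊃ ¬notify_memo); contrapositively O(notify_memo ⊃ badge_in). Since O(notify_memo) holds, K gives O(badge_in).
Premise 3 is O(badge_in ⊃ revoke_voucher); since O(badge_in), deontic closure gives O(revoke_voucher).
The contrapositive of premise 7 (O(¬anonymize_invoice ⊃ ¬revoke_voucher)) is O(revoke_voucher ⊃ anonymize_invoice), and O(revoke_voucher) is already established, so O(anonymize_invoice).
Premise 1 is O(anonymize_invoice ⊃ approve_audit_trail); since O(anonymize_invoice), deontic closure gives O(approve_audit_trail).
Yet premise 5 states O(¬approve_audit_trail).
We now have both O(approve_audit_trail) and O(¬approve_audit_trail) — approve_audit_trail is simultaneously obligatory and forbidden, violating the D-axiom.

Inconsistent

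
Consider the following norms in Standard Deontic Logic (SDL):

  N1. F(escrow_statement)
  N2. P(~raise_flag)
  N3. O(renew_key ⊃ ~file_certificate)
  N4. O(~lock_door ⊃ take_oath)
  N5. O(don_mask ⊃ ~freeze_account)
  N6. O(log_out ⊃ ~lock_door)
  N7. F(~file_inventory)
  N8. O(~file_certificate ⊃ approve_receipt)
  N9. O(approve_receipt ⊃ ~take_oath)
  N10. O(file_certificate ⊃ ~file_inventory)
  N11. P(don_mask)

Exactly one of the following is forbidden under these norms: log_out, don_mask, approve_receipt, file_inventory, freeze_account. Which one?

Premise 7, F(~file_inventory), is equivalent to O(file_inventory).
The contrapositive of premise 10 (O(file_certificate ⊃ ~file_inventory)) is O(file_inventory ⊃ ~file_certificate), and O(file_inventory) is already established, so O(~file_certificate).
Applying K to premise 8 (O(~file_certificate ⊃ approve_receipt)) and O(~file_certificate) yields O(approve_receipt).
With premise 9, O(approve_receipt ⊃ ~take_oath), the K-axiom yields O(~take_oath).
The contrapositive of premise 4 (O(~lock_door ⊃ take_oath)) is O(~take_oath ⊃ lock_door), and O(~take_oath) is already established, so O(lock_door).
Premise 6, O(log_out ⊃ ~lock_door), contraposes to O(lock_door ⊃ ~log_out); with O(lock_door) we get O(~log_out).
So O(~log_out) holds, i.e. log_out is forbidden. None of the other listed options is forbidden under the premises.

log_out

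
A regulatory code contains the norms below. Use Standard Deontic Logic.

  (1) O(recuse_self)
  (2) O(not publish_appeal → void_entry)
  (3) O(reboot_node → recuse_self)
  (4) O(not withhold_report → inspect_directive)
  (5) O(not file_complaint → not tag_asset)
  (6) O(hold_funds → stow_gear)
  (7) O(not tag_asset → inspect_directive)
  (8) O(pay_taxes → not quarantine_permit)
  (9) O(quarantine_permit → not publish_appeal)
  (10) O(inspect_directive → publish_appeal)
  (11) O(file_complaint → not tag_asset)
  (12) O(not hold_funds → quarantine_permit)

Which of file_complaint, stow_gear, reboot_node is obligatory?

stow_gear

By case analysis on file_complaint: premise 11 gives O(file_complaint → not tag_asset) and premise 5 gives O(not file_complaint → not tag_asset), so O(not tag_asset) either way.
Premise 7 is O(not tag_asset → inspect_directive); since O(not tag_asset), deontic closure gives O(inspect_directive).
With premise 10, O(inspect_directive → publish_appeal), the K-axiom yields O(publish_appeal).
The contrapositive of premise 9 (O(quarantine_permit → not publish_appeal)) is O(publish_appeal → not quarantine_permit), and O(publish_appeal) is already established, so O(not quarantine_permit).
Premise 12, O(not hold_funds → quarantine_permit), contraposes to O(not quarantine_permit → hold_funds); with O(not quarantine_permit) we get O(hold_funds).
From O(hold_funds) and premise 6, O(hold_funds → stow_gear), we obtain O(stow_gear).
So O(stow_gear) holds — stow_gear is obligatory. None of the other listed options is made obligatory by any chain of premises.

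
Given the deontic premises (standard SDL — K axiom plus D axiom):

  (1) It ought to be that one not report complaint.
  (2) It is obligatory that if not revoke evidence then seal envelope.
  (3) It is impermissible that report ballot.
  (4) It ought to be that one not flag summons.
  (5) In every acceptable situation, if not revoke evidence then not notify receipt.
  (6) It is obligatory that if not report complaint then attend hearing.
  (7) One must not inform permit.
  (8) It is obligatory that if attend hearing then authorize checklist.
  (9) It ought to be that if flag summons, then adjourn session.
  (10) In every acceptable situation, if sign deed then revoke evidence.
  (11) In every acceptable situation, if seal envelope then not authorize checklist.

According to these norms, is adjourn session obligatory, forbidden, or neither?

Neither

Premise 9 is O(flag_summons → adjourn_session), but O(flag_summons) is not derivable from the premises, so it does not yield O(adjourn_session).
No premise or chain of K-axiom applications forces O(adjourn_session), and none forces O(¬adjourn_session). So adjourn_session is neither obligatory nor forbidden under these norms.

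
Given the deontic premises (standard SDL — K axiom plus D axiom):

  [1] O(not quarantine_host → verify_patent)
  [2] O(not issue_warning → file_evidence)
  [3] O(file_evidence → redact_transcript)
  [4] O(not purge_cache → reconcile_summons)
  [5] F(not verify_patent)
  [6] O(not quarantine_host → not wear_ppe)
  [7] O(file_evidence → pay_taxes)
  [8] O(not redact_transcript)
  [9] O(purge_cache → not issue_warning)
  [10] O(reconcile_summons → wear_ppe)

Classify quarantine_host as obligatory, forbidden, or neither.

Obligatory

Premise 8 gives O(not redact_transcript).
Premise 3, O(file_evidence → redact_transcript), contraposes to O(not redact_transcript → not file_evidence); with O(not redact_transcript) we get O(not file_evidence).
Premise 2 is O(not issue_warning → file_evidence); contrapositively O(not file_evidence → issue_warning). Since O(not file_evidence) holds, K gives O(issue_warning).
Premise 9, O(purge_cache → not issue_warning), contraposes to O(issue_warning → not purge_cache); with O(issue_warning) we get O(not purge_cache).
From O(not purge_cache) and premise 4, O(not purge_cache → reconcile_summons), we obtain O(reconcile_summons).
With premise 10, O(reconcile_summons → wear_ppe), the K-axiom yields O(wear_ppe).
The contrapositive of premise 6 (O(not quarantine_host → not wear_ppe)) is O(wear_ppe → quarantine_host), and O(wear_ppe) is already established, so O(quarantine_host).
Premises 1, 5, 7 do not contribute to this derivation.
Hence quarantine_host is obligatory.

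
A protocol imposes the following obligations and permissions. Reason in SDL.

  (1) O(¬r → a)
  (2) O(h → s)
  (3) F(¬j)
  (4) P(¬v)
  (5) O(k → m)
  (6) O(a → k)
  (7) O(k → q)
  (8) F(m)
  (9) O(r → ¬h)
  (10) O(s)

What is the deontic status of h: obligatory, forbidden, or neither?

F(m) at premise 8 means O(¬m).
Premise 5 is O(k → m); contrapositively O(¬m → ¬k). Since O(¬m) holds, K gives O(¬k).
The contrapositive of premise 6 (O(a → k)) is O(¬k → ¬a), and O(¬k) is already established, so O(¬a).
Premise 1 is O(¬r → a); contrapositively O(¬a → r). Since O(¬a) holds, K gives O(r).
From O(r) and premise 9, O(r → ¬h), we obtain O(¬h).
Premises 2, 3, 4, 7, 10 do not contribute to this derivation.
Thus O(¬h), which is F(h): h is forbidden.

Forbidden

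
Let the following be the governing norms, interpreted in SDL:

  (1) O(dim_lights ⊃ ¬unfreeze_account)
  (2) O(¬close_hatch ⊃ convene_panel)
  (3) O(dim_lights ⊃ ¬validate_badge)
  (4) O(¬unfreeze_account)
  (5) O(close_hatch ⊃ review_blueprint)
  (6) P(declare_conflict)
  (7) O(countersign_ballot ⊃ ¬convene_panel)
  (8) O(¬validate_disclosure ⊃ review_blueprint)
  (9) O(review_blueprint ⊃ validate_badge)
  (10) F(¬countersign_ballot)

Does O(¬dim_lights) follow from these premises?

Yes

Premise 10 is F(¬countersign_ballot), i.e. O(countersign_ballot).
Premise 7 is O(countersign_ballot ⊃ ¬convene_panel); since O(countersign_ballot), deontic closure gives O(¬convene_panel).
Premise 2, O(¬close_hatch ⊃ convene_panel), contraposes to O(¬convene_panel ⊃ close_hatch); with O(¬convene_panel) we get O(close_hatch).
From O(close_hatch) and premise 5, O(close_hatch ⊃ review_blueprint), we obtain O(review_blueprint).
From O(review_blueprint) and premise 9, O(review_blueprint ⊃ validate_badge), we obtain O(validate_badge).
Premise 3 is O(dim_lights ⊃ ¬validate_badge); contrapositively O(validate_badge ⊃ ¬dim_lights). Since O(validate_badge) holds, K gives O(¬dim_lights).
Premises 1, 4, 6, 8 do not contribute to this derivation.
So O(¬dim_lights) follows.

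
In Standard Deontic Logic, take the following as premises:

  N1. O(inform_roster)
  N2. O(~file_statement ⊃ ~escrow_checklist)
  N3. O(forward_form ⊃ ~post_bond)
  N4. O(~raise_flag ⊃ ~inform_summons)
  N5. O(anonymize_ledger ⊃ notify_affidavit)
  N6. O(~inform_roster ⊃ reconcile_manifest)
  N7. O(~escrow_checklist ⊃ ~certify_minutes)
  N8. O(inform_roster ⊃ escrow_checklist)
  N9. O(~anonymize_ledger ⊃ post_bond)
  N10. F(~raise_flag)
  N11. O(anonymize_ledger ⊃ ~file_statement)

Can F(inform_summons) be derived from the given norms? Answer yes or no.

Premise 4 is O(~raise_flag ⊃ ~inform_summons), but O(~raise_flag) is not derivable from the premises, so it does not yield O(~inform_summons).
No other premise forces O(~inform_summons). An ideal world satisfying every premise can still have inform_summons true, so F(inform_summons) is not derivable.

No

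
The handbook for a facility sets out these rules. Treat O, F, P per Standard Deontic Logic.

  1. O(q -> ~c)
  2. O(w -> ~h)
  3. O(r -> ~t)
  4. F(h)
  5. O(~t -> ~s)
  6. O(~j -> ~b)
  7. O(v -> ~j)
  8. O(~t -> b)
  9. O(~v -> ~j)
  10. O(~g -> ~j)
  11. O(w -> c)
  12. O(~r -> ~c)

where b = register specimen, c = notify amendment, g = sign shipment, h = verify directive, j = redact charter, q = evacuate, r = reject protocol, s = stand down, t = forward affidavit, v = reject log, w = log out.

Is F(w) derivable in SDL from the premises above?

Yes

By case analysis on ~v: premise 9 gives O(~v -> ~j) and premise 7 gives O(v -> ~j), so O(~j) either way.
From O(~j) and premise 6, O(~j -> ~b), we obtain O(~b).
The contrapositive of premise 8 (O(~t -> b)) is O(~b -> t), and O(~b) is already established, so O(t).
Premise 3 is O(r -> ~t); contrapositively O(t -> ~r). Since O(t) holds, K gives O(~r).
With premise 12, O(~r -> ~c), the K-axiom yields O(~c).
Premise 11, O(w -> c), contraposes to O(~c -> ~w); with O(~c) we get O(~w).
Premises 1, 2, 4, 5, 10 do not contribute to this derivation.
So O(~w) holds, i.e. F(w). The claim follows.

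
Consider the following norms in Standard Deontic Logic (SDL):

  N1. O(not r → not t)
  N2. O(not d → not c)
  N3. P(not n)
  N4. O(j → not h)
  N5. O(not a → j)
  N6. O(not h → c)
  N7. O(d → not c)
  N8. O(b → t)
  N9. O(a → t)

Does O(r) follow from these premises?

By case analysis on not d: premise 2 gives O(not d → not c) and premise 7 gives O(d → not c), so O(not c) either way.
Premise 6 is O(not h → c); contrapositively O(not c → h). Since O(not c) holds, K gives O(h).
Premise 4, O(j → not h), contraposes to O(h → not j); with O(h) we get O(not j).
Premise 5 is O(not a → j); contrapositively O(not j → a). Since O(not j) holds, K gives O(a).
With premise 9, O(a → t), the K-axiom yields O(t).
Premise 1 is O(not r → not t); contrapositively O(t → r). Since O(t) holds, K gives O(r).
Premises 3, 8 do not contribute to this derivation.
So O(r) follows.

Yes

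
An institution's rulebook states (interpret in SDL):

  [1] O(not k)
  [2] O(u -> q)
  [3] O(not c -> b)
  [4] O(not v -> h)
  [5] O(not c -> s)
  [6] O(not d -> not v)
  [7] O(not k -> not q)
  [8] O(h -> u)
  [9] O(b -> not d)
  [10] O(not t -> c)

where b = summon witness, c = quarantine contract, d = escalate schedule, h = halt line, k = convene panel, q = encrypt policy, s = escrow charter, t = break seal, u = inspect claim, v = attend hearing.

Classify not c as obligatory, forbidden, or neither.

Premise 1 states O(not k) outright.
From O(not k) and premise 7, O(not k -> not q), we obtain O(not q).
The contrapositive of premise 2 (O(u -> q)) is O(not q -> not u), and O(not q) is already established, so O(not u).
Premise 8 is O(h -> u); contrapositively O(not u -> not h). Since O(not u) holds, K gives O(not h).
Premise 4 is O(not v -> h); contrapositively O(not h -> v). Since O(not h) holds, K gives O(v).
The contrapositive of premise 6 (O(not d -> not v)) is O(v -> d), and O(v) is already established, so O(d).
Premise 9 is O(b -> not d); contrapositively O(d -> not b). Since O(d) holds, K gives O(not b).
Premise 3 is O(not c -> b); contrapositively O(not b -> c). Since O(not b) holds, K gives O(c).
Premises 5, 10 do not contribute to this derivation.
Thus O(c), which is F(not c): not c is forbidden.

Forbidden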